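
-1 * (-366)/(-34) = -10.76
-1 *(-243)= 243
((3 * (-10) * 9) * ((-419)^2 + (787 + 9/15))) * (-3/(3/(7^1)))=333298854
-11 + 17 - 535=-529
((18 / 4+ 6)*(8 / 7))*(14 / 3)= 56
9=9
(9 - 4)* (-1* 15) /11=-75 /11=-6.82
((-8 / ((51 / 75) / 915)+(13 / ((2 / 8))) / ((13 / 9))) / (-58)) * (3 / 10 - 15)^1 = -6702759 / 2465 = -2719.17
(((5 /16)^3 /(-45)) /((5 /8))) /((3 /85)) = -425 /13824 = -0.03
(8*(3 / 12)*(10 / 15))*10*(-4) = -53.33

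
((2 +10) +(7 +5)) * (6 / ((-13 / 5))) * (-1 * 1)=720 / 13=55.38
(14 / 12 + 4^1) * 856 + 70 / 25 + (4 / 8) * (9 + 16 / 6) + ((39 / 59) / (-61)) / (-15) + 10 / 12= 239268757 / 53985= 4432.13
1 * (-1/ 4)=-1/ 4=-0.25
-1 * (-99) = 99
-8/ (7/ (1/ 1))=-8/ 7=-1.14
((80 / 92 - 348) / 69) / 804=-0.01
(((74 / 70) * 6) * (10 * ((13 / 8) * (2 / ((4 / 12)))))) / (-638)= -0.97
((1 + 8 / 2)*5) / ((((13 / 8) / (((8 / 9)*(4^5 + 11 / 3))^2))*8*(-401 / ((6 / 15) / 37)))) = -6083128960 / 140610249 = -43.26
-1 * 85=-85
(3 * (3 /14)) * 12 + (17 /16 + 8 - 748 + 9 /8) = -81771 /112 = -730.10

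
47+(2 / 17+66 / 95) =47.81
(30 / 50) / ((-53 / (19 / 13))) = -0.02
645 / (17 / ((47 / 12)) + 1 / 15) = 146.36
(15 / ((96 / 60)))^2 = 5625 / 64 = 87.89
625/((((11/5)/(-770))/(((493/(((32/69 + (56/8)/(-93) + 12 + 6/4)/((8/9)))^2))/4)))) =-8255912560000/74755953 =-110438.20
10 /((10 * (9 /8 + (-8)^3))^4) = 512 /34876152167220125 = 0.00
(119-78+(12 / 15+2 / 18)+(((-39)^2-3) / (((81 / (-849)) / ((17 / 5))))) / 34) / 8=-69713 / 360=-193.65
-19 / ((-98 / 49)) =9.50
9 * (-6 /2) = -27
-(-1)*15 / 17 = 15 / 17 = 0.88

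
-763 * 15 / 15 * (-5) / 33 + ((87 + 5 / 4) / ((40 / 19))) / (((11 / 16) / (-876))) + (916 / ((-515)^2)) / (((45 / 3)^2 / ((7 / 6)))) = -104956570210109 / 1969295625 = -53296.50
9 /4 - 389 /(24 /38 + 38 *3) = -4981 /4356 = -1.14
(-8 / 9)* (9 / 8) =-1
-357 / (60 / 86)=-5117 / 10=-511.70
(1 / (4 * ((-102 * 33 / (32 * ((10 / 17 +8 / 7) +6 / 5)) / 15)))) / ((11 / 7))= -0.07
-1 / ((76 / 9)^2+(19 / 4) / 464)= -150336 / 10721795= -0.01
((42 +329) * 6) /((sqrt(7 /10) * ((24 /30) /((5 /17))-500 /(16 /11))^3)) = -318000000 * sqrt(70) /39662287210727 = -0.00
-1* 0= 0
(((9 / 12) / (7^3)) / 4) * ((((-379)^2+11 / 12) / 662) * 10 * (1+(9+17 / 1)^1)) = 232699905 / 7266112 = 32.03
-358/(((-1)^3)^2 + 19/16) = -163.66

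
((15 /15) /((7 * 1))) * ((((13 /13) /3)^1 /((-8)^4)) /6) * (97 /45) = 97 /23224320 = 0.00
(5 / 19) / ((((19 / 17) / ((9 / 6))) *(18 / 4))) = 85 / 1083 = 0.08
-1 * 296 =-296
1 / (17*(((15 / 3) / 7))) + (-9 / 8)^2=7333 / 5440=1.35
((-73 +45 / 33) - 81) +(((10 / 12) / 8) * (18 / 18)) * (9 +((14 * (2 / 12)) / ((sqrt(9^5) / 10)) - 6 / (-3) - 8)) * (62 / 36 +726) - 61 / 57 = 80.99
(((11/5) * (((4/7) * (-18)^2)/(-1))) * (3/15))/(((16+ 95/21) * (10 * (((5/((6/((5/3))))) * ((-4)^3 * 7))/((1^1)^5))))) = 24057/37712500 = 0.00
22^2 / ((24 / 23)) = 2783 / 6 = 463.83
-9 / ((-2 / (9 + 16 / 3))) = 129 / 2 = 64.50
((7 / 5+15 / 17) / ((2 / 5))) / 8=0.71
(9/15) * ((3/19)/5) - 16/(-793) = 14737/376675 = 0.04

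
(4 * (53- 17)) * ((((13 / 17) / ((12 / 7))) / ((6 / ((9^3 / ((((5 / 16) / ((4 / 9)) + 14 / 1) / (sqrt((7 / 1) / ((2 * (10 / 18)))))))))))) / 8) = 1592136 * sqrt(70) / 79985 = 166.54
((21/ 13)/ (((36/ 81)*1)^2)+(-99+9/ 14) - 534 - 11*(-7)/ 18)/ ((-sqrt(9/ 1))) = 8123189/ 39312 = 206.63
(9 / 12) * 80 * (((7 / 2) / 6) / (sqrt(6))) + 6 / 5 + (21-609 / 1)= -2934 / 5 + 35 * sqrt(6) / 6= -572.51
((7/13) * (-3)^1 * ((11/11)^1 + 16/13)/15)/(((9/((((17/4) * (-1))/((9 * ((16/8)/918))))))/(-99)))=-1936011/3380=-572.78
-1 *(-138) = 138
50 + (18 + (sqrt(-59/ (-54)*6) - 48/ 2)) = sqrt(59)/ 3 + 44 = 46.56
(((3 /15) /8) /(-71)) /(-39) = 1 /110760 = 0.00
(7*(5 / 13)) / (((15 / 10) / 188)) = 337.44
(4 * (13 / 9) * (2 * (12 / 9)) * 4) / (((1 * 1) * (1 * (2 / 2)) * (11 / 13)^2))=281216 / 3267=86.08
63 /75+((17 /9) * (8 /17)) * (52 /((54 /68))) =358703 /6075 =59.05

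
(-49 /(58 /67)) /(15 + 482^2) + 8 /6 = 53892799 /40426986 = 1.33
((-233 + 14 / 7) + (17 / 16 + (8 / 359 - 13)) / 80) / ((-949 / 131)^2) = -1822799564321 / 413844171520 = -4.40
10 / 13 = 0.77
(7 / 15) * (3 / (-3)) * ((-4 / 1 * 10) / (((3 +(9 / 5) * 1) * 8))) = 35 / 72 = 0.49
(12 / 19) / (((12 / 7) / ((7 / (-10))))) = -49 / 190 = -0.26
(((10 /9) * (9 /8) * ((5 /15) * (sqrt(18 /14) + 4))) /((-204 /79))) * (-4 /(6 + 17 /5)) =1975 * sqrt(7) /67116 + 1975 /7191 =0.35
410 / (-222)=-205 / 111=-1.85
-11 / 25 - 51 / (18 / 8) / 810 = -2843 / 6075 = -0.47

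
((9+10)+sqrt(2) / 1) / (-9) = -19 / 9-sqrt(2) / 9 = -2.27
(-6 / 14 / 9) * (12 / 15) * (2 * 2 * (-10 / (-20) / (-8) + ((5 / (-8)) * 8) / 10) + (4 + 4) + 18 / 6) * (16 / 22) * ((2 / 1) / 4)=-4 / 33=-0.12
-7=-7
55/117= 0.47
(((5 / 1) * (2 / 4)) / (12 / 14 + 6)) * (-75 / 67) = -875 / 2144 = -0.41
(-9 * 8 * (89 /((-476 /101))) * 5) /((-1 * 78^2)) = -44945 /40222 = -1.12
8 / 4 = 2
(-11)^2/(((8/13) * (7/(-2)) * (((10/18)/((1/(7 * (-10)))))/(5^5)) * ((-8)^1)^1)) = -1769625/3136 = -564.29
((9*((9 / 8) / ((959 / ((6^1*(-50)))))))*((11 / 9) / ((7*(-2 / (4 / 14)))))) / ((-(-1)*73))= 7425 / 6860686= 0.00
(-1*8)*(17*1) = -136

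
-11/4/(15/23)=-253/60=-4.22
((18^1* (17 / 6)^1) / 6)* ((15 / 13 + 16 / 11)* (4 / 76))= 6341 / 5434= 1.17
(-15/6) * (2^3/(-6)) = 3.33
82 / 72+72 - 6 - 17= 1805 / 36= 50.14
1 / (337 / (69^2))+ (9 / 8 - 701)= -1848775 / 2696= -685.75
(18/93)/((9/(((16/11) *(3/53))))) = 32/18073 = 0.00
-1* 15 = -15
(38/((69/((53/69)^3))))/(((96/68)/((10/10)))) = 48087271/272005452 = 0.18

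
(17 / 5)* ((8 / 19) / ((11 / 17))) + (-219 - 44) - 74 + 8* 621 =4841707 / 1045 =4633.21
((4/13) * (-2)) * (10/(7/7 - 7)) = 40/39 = 1.03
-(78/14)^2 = -1521/49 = -31.04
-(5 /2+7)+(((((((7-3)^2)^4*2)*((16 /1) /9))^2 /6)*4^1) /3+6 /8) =35184372063317 /2916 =12065971215.13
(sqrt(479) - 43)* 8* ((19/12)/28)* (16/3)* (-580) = 29546.10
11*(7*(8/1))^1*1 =616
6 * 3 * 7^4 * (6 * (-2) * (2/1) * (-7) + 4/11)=80039736/11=7276339.64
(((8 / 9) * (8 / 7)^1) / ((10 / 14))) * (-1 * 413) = -26432 / 45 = -587.38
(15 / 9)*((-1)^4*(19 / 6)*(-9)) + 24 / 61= -5747 / 122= -47.11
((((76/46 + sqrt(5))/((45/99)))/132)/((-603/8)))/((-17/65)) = 988/707319 + 26 * sqrt(5)/30753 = 0.00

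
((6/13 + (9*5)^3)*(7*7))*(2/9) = 38697946/39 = 992255.03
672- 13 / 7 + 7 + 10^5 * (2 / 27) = 8084.55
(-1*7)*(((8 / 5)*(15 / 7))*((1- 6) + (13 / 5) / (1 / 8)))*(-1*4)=7584 / 5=1516.80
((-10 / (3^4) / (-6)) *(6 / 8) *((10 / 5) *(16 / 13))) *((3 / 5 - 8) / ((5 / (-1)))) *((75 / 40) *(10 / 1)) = 1.05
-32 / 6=-16 / 3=-5.33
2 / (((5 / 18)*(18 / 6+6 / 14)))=21 / 10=2.10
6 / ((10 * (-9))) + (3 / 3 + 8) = 134 / 15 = 8.93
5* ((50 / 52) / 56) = 0.09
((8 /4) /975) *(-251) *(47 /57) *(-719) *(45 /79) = 16964086 /97565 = 173.87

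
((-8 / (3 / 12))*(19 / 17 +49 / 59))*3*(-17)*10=1875840 / 59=31793.90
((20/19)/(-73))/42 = -10/29127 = -0.00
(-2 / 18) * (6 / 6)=-1 / 9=-0.11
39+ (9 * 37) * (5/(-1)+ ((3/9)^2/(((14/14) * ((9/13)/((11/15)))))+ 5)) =10556/135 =78.19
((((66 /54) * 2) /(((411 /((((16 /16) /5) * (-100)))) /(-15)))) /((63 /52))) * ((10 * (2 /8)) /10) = 28600 /77679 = 0.37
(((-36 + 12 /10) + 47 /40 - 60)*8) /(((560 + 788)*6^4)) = -749 /1747008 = -0.00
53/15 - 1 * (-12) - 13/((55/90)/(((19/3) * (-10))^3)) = 891672563/165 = 5404076.14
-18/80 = -9/40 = -0.22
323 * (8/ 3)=2584/ 3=861.33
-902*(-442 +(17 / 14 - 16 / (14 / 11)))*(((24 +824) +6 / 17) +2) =41380256632 / 119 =347733249.01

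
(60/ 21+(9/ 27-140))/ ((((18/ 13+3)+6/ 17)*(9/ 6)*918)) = -37349/ 1780947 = -0.02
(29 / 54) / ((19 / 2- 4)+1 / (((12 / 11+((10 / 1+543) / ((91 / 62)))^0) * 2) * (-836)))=1748 / 17901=0.10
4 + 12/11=56/11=5.09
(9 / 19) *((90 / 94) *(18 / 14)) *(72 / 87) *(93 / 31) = 262440 / 181279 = 1.45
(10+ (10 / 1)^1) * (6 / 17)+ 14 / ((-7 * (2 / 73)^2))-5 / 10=-45185 / 17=-2657.94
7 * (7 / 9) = 49 / 9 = 5.44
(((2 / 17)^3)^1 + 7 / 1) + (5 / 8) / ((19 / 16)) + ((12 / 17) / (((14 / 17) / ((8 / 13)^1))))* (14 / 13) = 127719471 / 15775643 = 8.10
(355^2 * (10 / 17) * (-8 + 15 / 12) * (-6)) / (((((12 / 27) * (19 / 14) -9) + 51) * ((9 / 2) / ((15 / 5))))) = 1071842625 / 22814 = 46981.79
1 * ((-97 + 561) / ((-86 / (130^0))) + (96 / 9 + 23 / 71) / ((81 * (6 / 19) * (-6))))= -146009653 / 26707644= -5.47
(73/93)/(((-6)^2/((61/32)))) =4453/107136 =0.04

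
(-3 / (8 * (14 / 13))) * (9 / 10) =-351 / 1120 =-0.31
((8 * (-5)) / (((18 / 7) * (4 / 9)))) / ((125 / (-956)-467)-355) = 33460 / 785957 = 0.04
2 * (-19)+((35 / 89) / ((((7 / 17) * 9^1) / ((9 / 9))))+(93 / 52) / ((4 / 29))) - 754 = -129775559 / 166608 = -778.93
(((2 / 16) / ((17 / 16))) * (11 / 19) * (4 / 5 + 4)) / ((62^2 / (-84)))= -11088 / 1552015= -0.01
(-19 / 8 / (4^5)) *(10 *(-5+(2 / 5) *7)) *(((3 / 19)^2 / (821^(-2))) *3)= 200190177 / 77824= 2572.34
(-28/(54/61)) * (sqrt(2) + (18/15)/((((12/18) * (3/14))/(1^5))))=-11956/45-854 * sqrt(2)/27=-310.42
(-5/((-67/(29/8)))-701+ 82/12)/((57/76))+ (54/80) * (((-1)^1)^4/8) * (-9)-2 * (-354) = -42056449/192960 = -217.95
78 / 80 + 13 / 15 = 221 / 120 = 1.84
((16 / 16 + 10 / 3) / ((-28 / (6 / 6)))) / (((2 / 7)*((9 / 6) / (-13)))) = 169 / 36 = 4.69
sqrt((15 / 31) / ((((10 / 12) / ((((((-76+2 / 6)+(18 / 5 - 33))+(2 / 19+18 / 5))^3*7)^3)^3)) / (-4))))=187417149177465439441426715745834883989209766128282068922138624*sqrt(223322295) / 241028545075806762535385577392578125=11620020370643744219448790000000.00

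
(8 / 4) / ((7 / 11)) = 22 / 7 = 3.14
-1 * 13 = -13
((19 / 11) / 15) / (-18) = -19 / 2970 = -0.01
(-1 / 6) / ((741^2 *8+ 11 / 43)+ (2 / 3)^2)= -0.00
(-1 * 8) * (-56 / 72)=56 / 9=6.22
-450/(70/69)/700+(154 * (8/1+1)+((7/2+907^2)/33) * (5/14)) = 55455187/5390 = 10288.53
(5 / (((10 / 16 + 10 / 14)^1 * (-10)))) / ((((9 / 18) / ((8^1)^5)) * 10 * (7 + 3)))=-458752 / 1875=-244.67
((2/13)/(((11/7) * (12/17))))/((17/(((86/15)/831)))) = 301/5347485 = 0.00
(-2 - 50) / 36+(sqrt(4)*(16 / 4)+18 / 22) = 730 / 99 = 7.37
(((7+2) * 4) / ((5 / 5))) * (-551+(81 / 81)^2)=-19800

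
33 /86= 0.38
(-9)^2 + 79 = 160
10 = 10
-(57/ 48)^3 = -6859/ 4096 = -1.67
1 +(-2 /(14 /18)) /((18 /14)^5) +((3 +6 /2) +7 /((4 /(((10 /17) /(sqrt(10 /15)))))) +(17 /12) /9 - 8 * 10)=-72.31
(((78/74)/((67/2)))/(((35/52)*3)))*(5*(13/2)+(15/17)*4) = 23660/42143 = 0.56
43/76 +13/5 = 3.17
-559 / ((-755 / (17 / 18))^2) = -161551 / 184688100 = -0.00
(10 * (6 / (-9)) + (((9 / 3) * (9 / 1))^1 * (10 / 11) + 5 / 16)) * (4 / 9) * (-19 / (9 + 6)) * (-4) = 36499 / 891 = 40.96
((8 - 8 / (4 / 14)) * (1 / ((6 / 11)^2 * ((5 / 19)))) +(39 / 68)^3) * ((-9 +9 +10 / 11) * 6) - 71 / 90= -1393.09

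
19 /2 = 9.50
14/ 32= 7/ 16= 0.44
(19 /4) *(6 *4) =114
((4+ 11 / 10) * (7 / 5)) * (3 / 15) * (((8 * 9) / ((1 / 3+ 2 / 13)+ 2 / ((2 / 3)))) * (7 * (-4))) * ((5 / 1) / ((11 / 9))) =-3377.26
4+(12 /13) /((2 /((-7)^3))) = -154.31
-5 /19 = -0.26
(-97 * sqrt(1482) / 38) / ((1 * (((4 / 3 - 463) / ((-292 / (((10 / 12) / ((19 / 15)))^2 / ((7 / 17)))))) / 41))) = -926704632 * sqrt(1482) / 14715625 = -2424.30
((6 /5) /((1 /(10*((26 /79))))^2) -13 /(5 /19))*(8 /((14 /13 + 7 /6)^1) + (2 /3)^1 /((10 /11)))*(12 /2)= -5127574478 /5460875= -938.97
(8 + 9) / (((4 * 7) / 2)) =17 / 14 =1.21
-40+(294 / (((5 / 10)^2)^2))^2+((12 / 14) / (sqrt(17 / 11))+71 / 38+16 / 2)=6* sqrt(187) / 119+840848263 / 38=22127586.56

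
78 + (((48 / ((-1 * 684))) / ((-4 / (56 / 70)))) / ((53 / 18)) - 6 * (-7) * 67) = 14561244 / 5035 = 2892.00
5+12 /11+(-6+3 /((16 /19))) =643 /176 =3.65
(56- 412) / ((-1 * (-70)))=-5.09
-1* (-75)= 75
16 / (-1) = -16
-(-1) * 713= 713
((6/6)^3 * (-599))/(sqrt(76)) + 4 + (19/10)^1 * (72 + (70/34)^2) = 430187/2890 - 599 * sqrt(19)/38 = 80.14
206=206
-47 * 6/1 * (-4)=1128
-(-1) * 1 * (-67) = -67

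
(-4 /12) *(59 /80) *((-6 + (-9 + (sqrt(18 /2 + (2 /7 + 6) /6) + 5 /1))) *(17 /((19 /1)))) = 1003 /456- 1003 *sqrt(4431) /95760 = 1.50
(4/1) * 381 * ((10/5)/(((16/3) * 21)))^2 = 381/784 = 0.49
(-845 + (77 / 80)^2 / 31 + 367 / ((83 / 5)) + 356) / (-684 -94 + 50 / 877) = 6742292415761 / 11234846003200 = 0.60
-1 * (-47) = 47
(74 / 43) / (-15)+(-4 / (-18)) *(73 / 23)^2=2174032 / 1023615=2.12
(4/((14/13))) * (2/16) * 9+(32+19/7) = 1089/28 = 38.89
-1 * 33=-33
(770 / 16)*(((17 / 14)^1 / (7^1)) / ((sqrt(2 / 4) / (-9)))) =-8415*sqrt(2) / 112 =-106.26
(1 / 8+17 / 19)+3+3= 1067 / 152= 7.02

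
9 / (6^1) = 3 / 2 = 1.50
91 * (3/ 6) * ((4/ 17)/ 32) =91/ 272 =0.33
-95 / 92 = -1.03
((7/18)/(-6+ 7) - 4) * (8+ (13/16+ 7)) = -16445/288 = -57.10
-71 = -71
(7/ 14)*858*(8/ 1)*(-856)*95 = -279090240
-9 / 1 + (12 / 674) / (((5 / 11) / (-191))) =-27771 / 1685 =-16.48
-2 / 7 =-0.29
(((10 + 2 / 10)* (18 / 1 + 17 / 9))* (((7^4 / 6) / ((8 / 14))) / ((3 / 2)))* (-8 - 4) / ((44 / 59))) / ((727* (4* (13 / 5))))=-201.56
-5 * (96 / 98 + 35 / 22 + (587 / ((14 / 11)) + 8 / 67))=-83764860 / 36113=-2319.52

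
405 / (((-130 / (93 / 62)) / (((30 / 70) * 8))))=-1458 / 91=-16.02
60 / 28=15 / 7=2.14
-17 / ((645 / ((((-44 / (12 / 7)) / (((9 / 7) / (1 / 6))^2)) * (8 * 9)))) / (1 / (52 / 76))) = 2437358 / 2037555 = 1.20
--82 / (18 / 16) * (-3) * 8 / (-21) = 5248 / 63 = 83.30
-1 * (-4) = 4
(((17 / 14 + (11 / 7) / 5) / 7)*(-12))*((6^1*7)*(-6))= 23112 / 35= 660.34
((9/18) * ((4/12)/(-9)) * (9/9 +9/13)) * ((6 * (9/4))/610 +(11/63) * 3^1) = -153857/8992620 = -0.02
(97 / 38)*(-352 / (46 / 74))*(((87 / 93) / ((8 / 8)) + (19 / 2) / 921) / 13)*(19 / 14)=-8528569412 / 59757243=-142.72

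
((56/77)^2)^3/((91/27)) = 7077888/161212051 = 0.04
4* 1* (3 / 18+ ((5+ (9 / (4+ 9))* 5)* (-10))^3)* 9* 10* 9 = -4312438813620 / 2197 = -1962876109.98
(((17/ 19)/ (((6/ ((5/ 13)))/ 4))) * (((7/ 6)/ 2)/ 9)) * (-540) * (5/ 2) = -14875/ 741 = -20.07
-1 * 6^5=-7776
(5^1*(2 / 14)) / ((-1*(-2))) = 5 / 14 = 0.36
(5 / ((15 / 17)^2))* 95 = 610.11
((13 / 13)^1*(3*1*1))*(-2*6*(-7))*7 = 1764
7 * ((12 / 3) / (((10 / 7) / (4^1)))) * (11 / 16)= 539 / 10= 53.90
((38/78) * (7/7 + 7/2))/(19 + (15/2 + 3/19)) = 1083/13169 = 0.08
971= 971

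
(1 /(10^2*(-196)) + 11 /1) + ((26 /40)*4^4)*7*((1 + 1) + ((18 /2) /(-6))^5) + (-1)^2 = -127470561 /19600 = -6503.60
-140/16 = -35/4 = -8.75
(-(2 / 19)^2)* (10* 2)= -80 / 361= -0.22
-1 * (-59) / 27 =2.19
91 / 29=3.14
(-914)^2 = 835396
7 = 7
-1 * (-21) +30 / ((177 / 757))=8809 / 59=149.31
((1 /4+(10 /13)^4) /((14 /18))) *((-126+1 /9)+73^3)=59991217805 /199927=300065.61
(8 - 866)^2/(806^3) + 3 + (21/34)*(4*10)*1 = 364839099/13167622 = 27.71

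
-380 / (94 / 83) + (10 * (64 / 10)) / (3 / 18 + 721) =-68218742 / 203369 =-335.44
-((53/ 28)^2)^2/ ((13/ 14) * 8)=-7890481/ 4566016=-1.73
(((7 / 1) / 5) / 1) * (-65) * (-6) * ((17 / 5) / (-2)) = -4641 / 5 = -928.20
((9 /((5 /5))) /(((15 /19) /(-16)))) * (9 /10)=-4104 /25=-164.16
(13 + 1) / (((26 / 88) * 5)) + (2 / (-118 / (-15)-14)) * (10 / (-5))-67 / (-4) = 26.88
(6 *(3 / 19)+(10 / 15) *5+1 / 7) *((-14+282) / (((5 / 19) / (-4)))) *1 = -378416 / 21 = -18019.81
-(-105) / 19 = 105 / 19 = 5.53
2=2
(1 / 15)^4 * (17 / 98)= 17 / 4961250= 0.00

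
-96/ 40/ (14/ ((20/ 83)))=-24/ 581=-0.04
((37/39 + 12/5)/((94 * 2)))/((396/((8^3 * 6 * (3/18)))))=20896/907335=0.02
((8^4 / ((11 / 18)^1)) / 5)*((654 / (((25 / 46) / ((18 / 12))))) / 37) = 3327049728 / 50875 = 65396.55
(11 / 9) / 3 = 11 / 27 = 0.41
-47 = -47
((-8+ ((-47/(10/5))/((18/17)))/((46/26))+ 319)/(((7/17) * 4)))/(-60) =-3.02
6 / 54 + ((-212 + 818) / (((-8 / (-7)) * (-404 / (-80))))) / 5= 190 / 9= 21.11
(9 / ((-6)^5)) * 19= -19 / 864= -0.02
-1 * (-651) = 651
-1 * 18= -18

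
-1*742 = -742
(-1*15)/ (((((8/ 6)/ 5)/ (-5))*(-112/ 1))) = -1125/ 448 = -2.51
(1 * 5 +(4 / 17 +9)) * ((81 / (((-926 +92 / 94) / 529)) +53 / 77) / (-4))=560143111 / 3449096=162.40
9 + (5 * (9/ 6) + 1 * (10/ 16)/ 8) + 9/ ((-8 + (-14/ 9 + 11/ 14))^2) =1304652101/ 78145600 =16.70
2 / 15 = 0.13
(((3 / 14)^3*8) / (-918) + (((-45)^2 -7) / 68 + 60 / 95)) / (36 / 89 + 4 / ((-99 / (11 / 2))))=158211117 / 951482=166.28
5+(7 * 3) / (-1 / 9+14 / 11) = 2654 / 115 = 23.08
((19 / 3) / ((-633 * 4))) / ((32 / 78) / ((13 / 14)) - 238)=0.00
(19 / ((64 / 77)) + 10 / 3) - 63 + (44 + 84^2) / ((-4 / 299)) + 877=-101737883 / 192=-529884.81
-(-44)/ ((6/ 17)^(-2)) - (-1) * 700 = 705.48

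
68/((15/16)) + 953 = 15383/15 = 1025.53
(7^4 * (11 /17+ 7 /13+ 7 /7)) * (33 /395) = 38269539 /87295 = 438.39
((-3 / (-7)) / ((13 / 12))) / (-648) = -1 / 1638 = -0.00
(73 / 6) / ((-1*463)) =-0.03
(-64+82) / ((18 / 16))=16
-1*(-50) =50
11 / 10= 1.10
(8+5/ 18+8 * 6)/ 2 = 1013/ 36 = 28.14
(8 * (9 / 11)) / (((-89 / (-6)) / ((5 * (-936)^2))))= 1892367360 / 979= 1932959.51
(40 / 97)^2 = 1600 / 9409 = 0.17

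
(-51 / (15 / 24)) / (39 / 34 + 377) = -13872 / 64285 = -0.22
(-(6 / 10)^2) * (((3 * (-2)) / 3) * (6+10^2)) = 76.32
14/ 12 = 7/ 6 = 1.17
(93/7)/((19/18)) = 1674/133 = 12.59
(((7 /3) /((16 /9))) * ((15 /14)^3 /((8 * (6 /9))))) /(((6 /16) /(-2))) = -10125 /6272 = -1.61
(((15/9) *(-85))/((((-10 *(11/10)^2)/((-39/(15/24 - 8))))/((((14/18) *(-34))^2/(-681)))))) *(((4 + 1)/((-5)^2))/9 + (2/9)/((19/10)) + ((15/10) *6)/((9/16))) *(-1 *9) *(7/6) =241836494026400/22446279603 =10774.01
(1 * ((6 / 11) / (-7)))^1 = -6 / 77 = -0.08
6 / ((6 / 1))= 1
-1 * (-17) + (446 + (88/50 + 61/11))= 129334/275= 470.31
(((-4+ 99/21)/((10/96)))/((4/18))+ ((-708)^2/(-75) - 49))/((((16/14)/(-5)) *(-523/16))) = -896.97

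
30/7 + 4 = 58/7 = 8.29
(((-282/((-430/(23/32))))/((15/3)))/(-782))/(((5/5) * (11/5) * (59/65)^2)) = -119145/1791406144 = -0.00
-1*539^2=-290521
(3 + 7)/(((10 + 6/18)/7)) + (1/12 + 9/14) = 19531/2604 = 7.50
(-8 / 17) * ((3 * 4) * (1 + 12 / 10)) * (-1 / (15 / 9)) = 3168 / 425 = 7.45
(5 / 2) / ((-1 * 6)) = -5 / 12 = -0.42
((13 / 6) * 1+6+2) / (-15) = -61 / 90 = -0.68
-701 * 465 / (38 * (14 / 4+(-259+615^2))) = -325965 / 14362841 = -0.02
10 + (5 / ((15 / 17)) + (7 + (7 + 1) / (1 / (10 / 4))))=128 / 3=42.67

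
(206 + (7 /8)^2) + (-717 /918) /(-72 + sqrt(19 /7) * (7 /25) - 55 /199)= 236615975 * sqrt(133) /39562407589752 + 3444451989669133 /16657855827264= 206.78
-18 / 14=-9 / 7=-1.29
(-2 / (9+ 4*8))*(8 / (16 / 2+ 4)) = -4 / 123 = -0.03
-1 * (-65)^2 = -4225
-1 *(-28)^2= -784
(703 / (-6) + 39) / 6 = -13.03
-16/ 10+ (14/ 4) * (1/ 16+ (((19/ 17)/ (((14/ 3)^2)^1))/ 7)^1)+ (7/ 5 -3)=-393921/ 133280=-2.96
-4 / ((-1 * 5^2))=0.16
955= 955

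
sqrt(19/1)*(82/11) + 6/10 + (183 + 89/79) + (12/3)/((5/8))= 82*sqrt(19)/11 + 15099/79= 223.62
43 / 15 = 2.87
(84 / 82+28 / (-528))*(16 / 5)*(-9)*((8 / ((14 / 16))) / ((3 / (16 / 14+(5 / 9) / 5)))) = -15188224 / 142065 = -106.91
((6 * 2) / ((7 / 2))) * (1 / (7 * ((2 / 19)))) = 4.65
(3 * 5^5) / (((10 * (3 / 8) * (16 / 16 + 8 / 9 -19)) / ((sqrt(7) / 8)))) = -5625 * sqrt(7) / 308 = -48.32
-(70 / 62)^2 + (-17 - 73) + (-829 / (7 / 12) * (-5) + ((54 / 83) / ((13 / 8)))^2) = 54937288418183 / 7831849207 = 7014.60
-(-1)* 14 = 14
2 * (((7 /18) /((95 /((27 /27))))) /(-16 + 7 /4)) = -28 /48735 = -0.00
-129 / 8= -16.12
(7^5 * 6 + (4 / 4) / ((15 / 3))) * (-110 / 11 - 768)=-392276158 / 5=-78455231.60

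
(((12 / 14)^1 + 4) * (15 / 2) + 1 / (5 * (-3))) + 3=4133 / 105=39.36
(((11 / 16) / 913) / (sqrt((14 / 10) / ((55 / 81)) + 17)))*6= 15*sqrt(57662) / 3480688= 0.00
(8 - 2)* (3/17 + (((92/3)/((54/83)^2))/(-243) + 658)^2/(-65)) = -4153704969480472684/104028212603835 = -39928.64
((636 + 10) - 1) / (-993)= -215 / 331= -0.65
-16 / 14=-8 / 7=-1.14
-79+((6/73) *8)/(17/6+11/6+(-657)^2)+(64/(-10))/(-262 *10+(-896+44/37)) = -151747073952099/1920893348960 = -79.00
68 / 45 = 1.51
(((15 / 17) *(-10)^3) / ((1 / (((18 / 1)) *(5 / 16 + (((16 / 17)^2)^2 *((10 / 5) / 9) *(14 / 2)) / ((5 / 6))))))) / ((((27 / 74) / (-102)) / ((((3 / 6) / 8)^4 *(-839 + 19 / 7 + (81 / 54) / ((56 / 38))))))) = -7706739690878125 / 76630851584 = -100569.67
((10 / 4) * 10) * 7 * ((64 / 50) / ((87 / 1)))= 224 / 87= 2.57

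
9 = 9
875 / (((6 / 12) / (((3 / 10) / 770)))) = 15 / 22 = 0.68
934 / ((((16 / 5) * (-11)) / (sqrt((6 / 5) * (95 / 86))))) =-2335 * sqrt(2451) / 3784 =-30.55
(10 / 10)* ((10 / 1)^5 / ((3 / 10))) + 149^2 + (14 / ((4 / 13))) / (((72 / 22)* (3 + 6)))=230387249 / 648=355535.88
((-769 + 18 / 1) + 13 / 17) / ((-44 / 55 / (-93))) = -2965305 / 34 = -87214.85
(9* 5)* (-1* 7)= -315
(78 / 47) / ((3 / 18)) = 468 / 47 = 9.96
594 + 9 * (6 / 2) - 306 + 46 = 361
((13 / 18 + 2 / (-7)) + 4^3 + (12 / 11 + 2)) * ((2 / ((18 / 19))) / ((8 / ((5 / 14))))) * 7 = 8891335 / 199584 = 44.55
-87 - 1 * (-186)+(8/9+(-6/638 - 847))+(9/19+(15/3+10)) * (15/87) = -40609147/54549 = -744.45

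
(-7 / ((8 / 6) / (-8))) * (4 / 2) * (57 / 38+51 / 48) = 861 / 4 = 215.25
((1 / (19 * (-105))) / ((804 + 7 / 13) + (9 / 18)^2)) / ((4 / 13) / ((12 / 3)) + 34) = -0.00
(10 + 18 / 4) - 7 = 15 / 2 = 7.50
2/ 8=1/ 4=0.25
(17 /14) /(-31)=-17 /434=-0.04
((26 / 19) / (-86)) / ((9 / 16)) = -208 / 7353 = -0.03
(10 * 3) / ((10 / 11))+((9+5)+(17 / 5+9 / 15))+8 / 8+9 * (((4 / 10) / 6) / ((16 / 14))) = 2101 / 40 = 52.52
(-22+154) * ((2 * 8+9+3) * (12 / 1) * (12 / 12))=44352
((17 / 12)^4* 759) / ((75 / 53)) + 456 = 1356323489 / 518400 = 2616.36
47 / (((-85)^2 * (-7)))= -0.00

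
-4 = -4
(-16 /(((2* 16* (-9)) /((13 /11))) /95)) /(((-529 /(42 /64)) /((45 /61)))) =-129675 /22717376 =-0.01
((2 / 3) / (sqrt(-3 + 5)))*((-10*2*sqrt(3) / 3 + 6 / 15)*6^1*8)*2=-504.46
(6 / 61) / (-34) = -3 / 1037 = -0.00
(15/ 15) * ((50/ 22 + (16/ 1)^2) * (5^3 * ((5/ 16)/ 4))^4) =433502197265625/ 184549376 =2348976.77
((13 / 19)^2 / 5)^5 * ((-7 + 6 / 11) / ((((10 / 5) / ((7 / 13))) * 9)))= -5270436188381 / 3793597247014368750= -0.00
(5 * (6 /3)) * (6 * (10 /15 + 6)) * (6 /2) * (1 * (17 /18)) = 3400 /3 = 1133.33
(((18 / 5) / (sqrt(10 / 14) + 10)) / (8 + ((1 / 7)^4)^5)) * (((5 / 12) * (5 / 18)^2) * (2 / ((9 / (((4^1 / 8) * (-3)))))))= -13963646602082100175 / 28748196039834032661324 + 398961331488060005 * sqrt(35) / 57496392079668065322648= -0.00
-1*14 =-14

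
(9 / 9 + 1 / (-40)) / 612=13 / 8160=0.00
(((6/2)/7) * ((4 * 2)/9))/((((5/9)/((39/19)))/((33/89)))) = 30888/59185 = 0.52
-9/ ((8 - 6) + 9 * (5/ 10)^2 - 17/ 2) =36/ 17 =2.12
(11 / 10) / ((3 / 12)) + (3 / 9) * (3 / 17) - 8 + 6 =209 / 85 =2.46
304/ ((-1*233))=-304/ 233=-1.30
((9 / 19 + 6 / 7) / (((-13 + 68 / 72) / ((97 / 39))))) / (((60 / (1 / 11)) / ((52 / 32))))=-17169 / 25397680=-0.00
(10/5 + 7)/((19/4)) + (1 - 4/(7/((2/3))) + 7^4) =959002/399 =2403.51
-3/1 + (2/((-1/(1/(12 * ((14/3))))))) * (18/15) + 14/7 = -73/70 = -1.04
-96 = -96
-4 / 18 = -2 / 9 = -0.22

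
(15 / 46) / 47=15 / 2162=0.01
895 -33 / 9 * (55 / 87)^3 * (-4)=1775401055 / 1975509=898.71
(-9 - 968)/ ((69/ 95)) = -92815/ 69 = -1345.14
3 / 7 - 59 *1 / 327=568 / 2289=0.25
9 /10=0.90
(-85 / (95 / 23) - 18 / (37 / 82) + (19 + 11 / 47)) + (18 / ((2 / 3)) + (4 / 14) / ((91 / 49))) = -6049092 / 429533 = -14.08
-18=-18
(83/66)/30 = 83/1980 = 0.04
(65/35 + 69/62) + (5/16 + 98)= 101.28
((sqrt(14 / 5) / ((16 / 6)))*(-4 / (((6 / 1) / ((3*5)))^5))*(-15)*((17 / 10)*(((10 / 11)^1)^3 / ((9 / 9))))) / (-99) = -1328125*sqrt(70) / 234256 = -47.43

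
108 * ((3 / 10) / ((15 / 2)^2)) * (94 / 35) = 6768 / 4375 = 1.55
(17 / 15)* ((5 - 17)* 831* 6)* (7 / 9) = -263704 / 5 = -52740.80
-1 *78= -78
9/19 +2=47/19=2.47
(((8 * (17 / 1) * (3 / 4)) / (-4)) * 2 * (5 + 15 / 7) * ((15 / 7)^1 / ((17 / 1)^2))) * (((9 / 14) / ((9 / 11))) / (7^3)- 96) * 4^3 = 33190632000 / 2000033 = 16595.04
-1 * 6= -6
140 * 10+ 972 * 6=7232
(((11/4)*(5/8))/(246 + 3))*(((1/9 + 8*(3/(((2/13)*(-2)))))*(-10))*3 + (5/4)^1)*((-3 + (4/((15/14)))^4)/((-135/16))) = -597621050741/1633689000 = -365.81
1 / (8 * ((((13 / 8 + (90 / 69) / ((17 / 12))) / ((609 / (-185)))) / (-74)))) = 476238 / 39815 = 11.96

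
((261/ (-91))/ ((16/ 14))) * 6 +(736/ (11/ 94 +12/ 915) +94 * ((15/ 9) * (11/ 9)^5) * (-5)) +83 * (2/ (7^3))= 453994173031541/ 129543349572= 3504.57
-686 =-686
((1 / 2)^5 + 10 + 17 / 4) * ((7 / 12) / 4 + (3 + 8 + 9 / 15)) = 1288283 / 7680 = 167.75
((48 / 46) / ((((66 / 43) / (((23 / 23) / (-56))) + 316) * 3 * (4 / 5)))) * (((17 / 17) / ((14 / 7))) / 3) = 0.00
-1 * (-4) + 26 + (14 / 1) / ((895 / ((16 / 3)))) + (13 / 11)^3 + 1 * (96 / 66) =118607299 / 3573735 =33.19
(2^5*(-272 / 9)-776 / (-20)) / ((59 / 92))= -3843208 / 2655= -1447.54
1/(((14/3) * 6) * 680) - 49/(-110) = 93307/209440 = 0.45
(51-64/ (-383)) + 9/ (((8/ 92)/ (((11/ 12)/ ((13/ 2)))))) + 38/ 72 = 5941135/ 89622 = 66.29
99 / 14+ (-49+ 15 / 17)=-9769 / 238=-41.05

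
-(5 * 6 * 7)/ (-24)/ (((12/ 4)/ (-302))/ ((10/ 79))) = -26425/ 237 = -111.50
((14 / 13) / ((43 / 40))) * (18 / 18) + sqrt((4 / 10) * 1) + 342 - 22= sqrt(10) / 5 + 179440 / 559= 321.63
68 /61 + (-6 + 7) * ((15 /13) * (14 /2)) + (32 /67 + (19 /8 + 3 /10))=26234577 /2125240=12.34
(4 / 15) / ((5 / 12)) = 16 / 25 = 0.64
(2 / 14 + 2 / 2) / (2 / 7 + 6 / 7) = 1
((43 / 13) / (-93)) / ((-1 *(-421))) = -43 / 508989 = -0.00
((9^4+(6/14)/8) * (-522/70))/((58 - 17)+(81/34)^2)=-27714047751/26438930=-1048.23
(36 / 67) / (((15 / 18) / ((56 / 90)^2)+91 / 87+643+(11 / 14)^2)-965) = -4910976 / 2908163341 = -0.00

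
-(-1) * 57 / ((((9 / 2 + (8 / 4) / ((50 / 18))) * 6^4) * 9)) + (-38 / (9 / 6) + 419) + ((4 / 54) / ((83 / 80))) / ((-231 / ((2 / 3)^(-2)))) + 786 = 3825295433557 / 3242691144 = 1179.67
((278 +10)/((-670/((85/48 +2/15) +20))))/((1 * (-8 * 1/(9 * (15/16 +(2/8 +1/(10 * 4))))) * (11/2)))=13768083/5896000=2.34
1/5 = 0.20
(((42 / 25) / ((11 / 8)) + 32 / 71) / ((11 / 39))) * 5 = 1273584 / 42955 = 29.65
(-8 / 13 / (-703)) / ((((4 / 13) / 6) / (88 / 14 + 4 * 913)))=307296 / 4921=62.45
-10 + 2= -8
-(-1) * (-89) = -89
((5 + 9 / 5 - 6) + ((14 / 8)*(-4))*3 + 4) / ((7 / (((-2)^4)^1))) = -37.03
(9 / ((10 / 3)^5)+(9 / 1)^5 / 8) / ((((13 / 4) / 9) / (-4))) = -6643032183 / 81250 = -81760.40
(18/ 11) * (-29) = -47.45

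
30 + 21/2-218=-355/2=-177.50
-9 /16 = -0.56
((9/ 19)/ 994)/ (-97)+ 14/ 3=25647161/ 5495826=4.67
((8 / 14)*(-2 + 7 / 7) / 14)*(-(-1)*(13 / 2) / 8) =-13 / 392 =-0.03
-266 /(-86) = 133 /43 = 3.09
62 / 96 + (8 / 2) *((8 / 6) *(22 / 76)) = 2.19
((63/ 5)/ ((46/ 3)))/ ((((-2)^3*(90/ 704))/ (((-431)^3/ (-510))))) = -6164850307/ 48875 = -126135.04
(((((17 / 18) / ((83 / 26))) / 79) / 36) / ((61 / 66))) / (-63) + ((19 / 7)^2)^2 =25332944838029 / 466727561622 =54.28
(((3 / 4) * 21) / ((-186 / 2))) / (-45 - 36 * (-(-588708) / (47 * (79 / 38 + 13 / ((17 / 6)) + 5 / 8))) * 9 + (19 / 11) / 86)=266571921 / 876075312333626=0.00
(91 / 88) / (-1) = -91 / 88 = -1.03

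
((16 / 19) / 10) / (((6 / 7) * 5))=28 / 1425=0.02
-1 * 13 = -13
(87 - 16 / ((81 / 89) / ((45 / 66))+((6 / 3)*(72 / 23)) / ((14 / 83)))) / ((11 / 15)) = 596336695 / 5050749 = 118.07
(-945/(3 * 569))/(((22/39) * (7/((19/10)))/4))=-6669/6259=-1.07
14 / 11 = 1.27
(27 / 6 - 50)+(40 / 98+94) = 4793 / 98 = 48.91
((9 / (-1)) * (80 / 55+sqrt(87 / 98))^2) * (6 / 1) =-961605 / 5929 - 864 * sqrt(174) / 77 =-310.20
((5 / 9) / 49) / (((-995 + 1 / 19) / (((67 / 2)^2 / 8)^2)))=-1914356495 / 8536743936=-0.22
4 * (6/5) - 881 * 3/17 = -12807/85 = -150.67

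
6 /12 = 1 /2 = 0.50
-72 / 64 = -1.12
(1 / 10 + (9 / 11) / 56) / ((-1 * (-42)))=353 / 129360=0.00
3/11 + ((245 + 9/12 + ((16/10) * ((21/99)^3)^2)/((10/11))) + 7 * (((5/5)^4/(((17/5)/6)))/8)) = 12353005856507/49897626075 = 247.57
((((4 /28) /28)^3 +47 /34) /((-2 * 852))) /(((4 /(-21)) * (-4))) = -176944113 /166183313408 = -0.00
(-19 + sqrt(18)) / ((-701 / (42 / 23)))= 798 / 16123-126 * sqrt(2) / 16123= 0.04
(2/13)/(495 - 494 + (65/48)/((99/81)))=352/4823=0.07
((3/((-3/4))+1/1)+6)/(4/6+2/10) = 45/13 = 3.46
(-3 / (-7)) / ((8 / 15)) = 45 / 56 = 0.80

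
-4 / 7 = -0.57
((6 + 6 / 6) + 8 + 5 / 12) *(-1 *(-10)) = 925 / 6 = 154.17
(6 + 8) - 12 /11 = 142 /11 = 12.91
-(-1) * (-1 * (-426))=426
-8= -8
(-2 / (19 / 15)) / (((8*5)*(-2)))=3 / 152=0.02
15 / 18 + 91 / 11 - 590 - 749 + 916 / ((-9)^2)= -2349719 / 1782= -1318.59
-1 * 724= -724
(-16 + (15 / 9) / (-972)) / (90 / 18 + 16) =-0.76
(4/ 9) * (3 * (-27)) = -36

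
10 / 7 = 1.43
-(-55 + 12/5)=263/5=52.60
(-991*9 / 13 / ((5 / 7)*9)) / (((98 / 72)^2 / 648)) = -832249728 / 22295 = -37328.99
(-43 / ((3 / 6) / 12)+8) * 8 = -8192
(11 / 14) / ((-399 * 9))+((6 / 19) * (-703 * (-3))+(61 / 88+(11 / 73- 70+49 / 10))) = 485848086121 / 807400440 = 601.74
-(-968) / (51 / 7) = 6776 / 51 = 132.86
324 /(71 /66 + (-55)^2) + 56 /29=11804512 /5791909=2.04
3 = 3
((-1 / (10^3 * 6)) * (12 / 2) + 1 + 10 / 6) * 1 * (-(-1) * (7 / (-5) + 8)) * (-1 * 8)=-87967 / 625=-140.75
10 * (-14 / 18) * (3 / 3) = -70 / 9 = -7.78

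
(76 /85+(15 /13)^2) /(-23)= -31969 /330395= -0.10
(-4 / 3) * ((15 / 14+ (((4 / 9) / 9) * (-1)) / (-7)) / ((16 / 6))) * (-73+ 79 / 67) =490423 / 12663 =38.73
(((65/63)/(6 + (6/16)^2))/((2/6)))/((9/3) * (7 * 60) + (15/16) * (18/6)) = 13312/33350373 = 0.00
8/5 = 1.60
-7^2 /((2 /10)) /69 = -245 /69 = -3.55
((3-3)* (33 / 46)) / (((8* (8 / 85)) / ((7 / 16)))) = 0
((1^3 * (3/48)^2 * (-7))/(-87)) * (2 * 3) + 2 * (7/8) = 6503/3712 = 1.75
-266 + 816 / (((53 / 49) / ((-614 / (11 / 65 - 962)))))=714368578 / 3313507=215.59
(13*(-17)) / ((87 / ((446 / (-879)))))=98566 / 76473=1.29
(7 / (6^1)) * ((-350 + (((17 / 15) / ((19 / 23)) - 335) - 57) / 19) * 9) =-3890.87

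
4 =4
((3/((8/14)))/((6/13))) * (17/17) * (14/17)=637/68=9.37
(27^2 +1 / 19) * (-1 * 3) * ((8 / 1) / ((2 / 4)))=-664896 / 19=-34994.53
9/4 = 2.25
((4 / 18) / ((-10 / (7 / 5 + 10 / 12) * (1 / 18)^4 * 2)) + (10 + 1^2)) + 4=-64749 / 25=-2589.96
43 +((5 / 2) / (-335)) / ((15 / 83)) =86347 / 2010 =42.96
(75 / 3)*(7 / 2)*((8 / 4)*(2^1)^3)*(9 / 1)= 12600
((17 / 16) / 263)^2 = 289 / 17707264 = 0.00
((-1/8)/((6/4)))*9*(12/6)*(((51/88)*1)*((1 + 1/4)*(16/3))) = -255/44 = -5.80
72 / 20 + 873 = 4383 / 5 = 876.60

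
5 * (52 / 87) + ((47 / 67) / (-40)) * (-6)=360667 / 116580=3.09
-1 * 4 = -4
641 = 641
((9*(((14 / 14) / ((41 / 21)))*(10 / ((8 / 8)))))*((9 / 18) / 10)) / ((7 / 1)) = 27 / 82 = 0.33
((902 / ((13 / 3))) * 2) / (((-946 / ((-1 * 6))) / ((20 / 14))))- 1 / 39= 3383 / 903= 3.75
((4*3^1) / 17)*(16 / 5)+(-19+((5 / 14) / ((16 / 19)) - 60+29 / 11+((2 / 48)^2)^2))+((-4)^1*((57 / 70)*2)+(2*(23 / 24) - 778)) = -1859386043887 / 2171473920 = -856.28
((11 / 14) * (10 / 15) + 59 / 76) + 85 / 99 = 113695 / 52668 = 2.16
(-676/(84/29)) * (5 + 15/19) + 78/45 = -897364/665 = -1349.42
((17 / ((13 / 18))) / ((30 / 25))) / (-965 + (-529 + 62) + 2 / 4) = -510 / 37219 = -0.01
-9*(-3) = 27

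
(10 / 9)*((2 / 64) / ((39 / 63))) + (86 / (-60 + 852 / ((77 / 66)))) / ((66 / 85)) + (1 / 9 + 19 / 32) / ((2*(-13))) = 122647 / 631488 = 0.19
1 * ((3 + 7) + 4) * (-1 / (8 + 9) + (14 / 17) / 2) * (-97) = -8148 / 17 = -479.29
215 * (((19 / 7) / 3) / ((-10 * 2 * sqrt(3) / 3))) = -817 * sqrt(3) / 84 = -16.85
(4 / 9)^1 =4 / 9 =0.44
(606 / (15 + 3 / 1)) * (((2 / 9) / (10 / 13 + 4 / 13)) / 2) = 1313 / 378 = 3.47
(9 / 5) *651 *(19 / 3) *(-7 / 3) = -17316.60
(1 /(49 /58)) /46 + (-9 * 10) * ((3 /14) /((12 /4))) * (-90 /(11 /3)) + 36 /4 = 2068042 /12397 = 166.82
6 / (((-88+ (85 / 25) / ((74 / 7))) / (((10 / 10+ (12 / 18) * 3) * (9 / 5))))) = -11988 / 32441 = -0.37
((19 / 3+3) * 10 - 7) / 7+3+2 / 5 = 236 / 15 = 15.73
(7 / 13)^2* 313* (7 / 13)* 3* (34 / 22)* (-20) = -4531.23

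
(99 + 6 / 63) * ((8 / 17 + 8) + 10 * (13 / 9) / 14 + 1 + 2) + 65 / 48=446320745 / 359856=1240.28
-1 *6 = -6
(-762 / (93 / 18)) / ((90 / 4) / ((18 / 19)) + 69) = -18288 / 11501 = -1.59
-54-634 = -688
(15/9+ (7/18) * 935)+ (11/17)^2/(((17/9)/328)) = 38732431/88434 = 437.98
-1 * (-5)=5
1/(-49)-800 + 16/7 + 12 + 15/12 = -153759/196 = -784.48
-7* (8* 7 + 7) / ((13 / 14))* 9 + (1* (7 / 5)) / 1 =-277739 / 65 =-4272.91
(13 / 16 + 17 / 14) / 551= 227 / 61712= 0.00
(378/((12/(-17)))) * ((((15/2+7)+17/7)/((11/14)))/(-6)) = 84609/44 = 1922.93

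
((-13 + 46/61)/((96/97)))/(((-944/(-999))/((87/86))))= -2099209689/158471168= -13.25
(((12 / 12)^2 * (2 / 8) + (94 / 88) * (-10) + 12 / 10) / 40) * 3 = -0.69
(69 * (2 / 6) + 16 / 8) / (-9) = -25 / 9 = -2.78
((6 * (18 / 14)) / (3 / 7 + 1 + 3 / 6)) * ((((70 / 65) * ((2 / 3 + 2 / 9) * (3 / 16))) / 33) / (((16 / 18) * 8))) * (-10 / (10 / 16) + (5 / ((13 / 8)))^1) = -147 / 3718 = -0.04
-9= -9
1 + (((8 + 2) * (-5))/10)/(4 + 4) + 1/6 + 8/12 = 29/24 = 1.21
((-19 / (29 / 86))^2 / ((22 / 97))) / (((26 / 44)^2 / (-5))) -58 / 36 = -200442.27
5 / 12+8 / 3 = 37 / 12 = 3.08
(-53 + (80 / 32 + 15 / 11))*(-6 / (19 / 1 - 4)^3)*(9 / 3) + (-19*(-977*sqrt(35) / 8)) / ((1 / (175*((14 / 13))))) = 1081 / 4125 + 22739675*sqrt(35) / 52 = 2587110.48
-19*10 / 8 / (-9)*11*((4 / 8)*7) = 7315 / 72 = 101.60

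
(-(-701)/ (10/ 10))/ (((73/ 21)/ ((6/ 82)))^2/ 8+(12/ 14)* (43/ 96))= 44516304/ 17940479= 2.48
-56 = -56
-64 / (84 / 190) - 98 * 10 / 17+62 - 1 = -50483 / 357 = -141.41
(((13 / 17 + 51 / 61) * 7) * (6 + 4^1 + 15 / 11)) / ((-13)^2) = 1452500 / 1927783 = 0.75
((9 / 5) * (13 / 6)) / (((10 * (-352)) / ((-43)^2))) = -2.05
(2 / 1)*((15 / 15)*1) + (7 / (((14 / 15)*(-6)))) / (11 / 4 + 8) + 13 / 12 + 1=2047 / 516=3.97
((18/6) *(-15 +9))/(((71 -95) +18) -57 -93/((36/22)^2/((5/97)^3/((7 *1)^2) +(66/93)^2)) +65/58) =26052294593304/114878521618253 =0.23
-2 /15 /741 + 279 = 3101083 /11115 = 279.00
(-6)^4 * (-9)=-11664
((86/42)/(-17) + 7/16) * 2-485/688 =-17399/245616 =-0.07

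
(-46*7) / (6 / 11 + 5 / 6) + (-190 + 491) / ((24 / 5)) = -53299 / 312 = -170.83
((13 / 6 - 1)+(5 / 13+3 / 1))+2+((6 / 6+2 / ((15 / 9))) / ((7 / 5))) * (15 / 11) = 4747 / 546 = 8.69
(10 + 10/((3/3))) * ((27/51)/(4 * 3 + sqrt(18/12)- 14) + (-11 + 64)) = 17876/17- 36 * sqrt(6)/17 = 1046.34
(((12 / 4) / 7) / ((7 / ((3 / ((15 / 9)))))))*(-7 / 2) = -27 / 70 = -0.39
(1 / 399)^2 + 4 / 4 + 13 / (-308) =6709229 / 7004844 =0.96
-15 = -15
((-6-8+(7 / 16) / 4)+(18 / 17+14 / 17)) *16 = -192.13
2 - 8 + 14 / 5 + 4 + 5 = 29 / 5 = 5.80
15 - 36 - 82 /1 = -103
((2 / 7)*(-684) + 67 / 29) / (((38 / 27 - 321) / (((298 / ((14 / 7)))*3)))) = 473141007 / 1751687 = 270.11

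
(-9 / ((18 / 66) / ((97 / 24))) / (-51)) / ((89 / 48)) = 2134 / 1513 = 1.41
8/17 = 0.47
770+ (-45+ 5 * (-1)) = 720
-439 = -439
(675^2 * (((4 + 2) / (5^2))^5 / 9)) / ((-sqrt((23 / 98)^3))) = -432081216 * sqrt(46) / 8265625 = -354.54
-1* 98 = -98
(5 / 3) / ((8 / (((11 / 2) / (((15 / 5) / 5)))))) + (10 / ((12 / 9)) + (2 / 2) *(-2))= 7.41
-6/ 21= -2/ 7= -0.29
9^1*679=6111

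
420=420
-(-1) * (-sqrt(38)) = -sqrt(38) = -6.16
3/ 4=0.75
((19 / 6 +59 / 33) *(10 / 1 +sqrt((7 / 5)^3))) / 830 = 763 *sqrt(35) / 456500 +109 / 1826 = 0.07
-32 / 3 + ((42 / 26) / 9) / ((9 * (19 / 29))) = -70933 / 6669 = -10.64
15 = 15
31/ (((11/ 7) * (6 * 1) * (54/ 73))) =15841/ 3564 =4.44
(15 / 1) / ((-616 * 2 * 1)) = -15 / 1232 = -0.01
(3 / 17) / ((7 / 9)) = 27 / 119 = 0.23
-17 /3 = -5.67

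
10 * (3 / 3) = 10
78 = 78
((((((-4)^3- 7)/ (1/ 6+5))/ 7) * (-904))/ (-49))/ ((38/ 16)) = -15.25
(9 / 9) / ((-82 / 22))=-0.27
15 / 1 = 15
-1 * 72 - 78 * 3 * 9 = -2178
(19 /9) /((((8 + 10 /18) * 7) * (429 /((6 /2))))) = 19 /77077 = 0.00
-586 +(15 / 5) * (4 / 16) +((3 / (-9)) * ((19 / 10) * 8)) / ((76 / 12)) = -11721 / 20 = -586.05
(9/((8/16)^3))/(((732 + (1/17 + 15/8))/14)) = 137088/99815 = 1.37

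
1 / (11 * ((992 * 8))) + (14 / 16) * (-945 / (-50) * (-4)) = -28873147 / 436480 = -66.15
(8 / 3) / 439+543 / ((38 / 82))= 29320523 / 25023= 1171.74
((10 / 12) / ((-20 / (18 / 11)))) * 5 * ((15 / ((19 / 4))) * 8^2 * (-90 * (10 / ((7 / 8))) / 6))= 17280000 / 1463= 11811.35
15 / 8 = 1.88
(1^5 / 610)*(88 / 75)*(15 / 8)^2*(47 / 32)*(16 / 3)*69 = 35673 / 9760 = 3.66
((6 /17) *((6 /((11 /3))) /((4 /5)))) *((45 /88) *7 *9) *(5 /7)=273375 /16456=16.61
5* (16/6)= 40/3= 13.33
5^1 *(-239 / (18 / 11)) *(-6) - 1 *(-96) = 13433 / 3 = 4477.67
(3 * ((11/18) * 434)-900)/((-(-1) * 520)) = -313/1560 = -0.20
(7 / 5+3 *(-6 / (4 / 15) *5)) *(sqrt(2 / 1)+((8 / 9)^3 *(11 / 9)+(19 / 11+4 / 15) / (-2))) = 336110083 / 7217100 - 3361 *sqrt(2) / 10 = -428.75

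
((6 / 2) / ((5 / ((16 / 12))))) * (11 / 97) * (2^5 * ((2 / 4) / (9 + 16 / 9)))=6336 / 47045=0.13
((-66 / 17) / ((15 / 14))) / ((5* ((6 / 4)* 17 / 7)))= -4312 / 21675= -0.20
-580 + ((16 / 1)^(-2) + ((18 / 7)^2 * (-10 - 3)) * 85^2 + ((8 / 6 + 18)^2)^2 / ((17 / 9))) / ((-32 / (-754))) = -395865809462143 / 30707712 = -12891413.38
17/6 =2.83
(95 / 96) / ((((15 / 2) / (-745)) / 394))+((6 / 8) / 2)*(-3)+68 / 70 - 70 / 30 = -12200624 / 315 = -38732.14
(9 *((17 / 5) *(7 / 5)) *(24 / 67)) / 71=25704 / 118925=0.22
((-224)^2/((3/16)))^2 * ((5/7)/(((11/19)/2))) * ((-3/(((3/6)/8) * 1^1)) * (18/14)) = -10905312416116.36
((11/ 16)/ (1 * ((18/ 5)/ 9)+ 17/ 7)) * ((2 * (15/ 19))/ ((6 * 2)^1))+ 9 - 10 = -5297/ 5472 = -0.97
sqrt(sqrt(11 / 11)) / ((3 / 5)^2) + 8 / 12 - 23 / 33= 272 / 99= 2.75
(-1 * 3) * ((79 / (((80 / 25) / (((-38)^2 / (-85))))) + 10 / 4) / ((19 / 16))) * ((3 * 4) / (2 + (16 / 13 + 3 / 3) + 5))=2211222 / 1615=1369.18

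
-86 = -86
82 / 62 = 41 / 31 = 1.32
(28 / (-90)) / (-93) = 14 / 4185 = 0.00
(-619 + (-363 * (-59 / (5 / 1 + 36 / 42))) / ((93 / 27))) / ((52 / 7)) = 1968827 / 33046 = 59.58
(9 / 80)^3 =729 / 512000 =0.00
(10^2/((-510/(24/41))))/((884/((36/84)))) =-60/1078259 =-0.00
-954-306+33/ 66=-2519/ 2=-1259.50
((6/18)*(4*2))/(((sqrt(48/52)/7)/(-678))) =-13172.78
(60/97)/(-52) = -15/1261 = -0.01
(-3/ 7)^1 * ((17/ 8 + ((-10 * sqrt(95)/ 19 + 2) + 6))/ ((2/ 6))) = -729/ 56 + 90 * sqrt(95)/ 133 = -6.42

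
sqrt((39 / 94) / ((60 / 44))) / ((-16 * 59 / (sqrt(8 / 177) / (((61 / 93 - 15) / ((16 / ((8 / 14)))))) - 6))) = sqrt(67210) * (434 * sqrt(354) + 118059) / 8730069520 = 0.00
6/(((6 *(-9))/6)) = -2/3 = -0.67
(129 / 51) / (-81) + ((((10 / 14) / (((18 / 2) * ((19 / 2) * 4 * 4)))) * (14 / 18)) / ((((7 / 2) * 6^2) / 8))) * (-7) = -14791 / 470934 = -0.03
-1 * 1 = -1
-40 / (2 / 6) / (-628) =30 / 157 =0.19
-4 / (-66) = 0.06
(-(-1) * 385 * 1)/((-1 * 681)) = -385/681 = -0.57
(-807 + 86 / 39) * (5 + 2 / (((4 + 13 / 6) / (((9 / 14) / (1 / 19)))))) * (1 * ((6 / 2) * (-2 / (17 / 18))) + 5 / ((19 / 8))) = 14278448492 / 466089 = 30634.60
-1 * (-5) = 5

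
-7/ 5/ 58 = -0.02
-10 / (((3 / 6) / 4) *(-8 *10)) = 1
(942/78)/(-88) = -157/1144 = -0.14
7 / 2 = 3.50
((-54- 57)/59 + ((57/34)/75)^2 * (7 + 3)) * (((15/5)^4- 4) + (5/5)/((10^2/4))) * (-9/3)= 23107524939/53284375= 433.66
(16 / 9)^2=256 / 81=3.16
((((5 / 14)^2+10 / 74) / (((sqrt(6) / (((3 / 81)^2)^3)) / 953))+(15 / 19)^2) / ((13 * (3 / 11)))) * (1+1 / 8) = 6656705 * sqrt(6) / 194797088111808+7425 / 37544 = 0.20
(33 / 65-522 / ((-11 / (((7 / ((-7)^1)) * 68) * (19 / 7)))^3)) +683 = -2465275.59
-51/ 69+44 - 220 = -4065/ 23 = -176.74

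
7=7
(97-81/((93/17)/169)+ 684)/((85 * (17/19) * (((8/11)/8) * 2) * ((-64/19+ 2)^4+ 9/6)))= -24.86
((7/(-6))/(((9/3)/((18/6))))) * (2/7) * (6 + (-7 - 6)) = 7/3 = 2.33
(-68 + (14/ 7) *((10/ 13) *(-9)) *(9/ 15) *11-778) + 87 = -11055/ 13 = -850.38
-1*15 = -15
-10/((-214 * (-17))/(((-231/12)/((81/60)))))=1925/49113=0.04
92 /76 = 23 /19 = 1.21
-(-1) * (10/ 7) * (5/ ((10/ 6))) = 4.29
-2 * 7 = -14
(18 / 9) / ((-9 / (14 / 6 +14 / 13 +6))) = -734 / 351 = -2.09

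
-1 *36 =-36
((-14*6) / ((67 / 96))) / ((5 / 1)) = -8064 / 335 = -24.07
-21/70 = -3/10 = -0.30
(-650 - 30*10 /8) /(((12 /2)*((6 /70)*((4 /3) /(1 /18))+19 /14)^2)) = -9.83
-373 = -373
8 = 8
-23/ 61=-0.38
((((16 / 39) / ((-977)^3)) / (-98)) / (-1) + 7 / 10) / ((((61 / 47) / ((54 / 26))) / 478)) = 1261190487830534217 / 2355408918582265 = 535.44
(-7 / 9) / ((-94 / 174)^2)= -5887 / 2209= -2.67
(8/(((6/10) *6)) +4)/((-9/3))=-56/27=-2.07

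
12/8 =3/2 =1.50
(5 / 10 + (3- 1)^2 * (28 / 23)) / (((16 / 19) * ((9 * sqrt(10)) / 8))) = 4693 * sqrt(10) / 8280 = 1.79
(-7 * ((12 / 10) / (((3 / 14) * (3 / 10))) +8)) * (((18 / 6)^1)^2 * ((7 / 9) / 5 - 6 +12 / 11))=263536 / 33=7985.94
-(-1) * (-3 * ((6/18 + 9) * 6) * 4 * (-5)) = 3360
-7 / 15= -0.47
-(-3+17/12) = 19/12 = 1.58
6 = 6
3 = 3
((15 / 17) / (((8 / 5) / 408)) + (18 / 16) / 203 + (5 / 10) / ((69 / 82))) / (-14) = -25279805 / 1568784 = -16.11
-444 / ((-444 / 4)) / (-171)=-4 / 171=-0.02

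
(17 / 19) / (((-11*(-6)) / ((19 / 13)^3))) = 6137 / 145002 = 0.04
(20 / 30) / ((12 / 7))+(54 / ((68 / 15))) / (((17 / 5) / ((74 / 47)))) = 1443731 / 244494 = 5.90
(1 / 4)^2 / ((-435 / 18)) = -3 / 1160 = -0.00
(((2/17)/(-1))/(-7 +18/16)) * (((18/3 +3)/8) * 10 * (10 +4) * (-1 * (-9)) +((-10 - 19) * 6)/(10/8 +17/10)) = 1282440/47141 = 27.20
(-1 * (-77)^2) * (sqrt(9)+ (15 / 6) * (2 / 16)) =-314237 / 16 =-19639.81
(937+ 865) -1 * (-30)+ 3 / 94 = 172211 / 94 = 1832.03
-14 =-14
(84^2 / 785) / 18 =392 / 785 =0.50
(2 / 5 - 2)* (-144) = 1152 / 5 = 230.40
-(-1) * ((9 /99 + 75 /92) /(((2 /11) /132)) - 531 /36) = 59165 /92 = 643.10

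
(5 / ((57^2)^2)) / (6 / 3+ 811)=5 / 8582028813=0.00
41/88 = 0.47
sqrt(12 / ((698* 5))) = sqrt(10470) / 1745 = 0.06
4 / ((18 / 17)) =34 / 9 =3.78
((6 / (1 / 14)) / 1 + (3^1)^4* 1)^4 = 741200625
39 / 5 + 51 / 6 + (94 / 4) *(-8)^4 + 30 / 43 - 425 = 41214639 / 430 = 95848.00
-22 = -22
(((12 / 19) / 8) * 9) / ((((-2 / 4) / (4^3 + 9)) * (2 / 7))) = -13797 / 38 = -363.08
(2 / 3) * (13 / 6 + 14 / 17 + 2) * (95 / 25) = 9671 / 765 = 12.64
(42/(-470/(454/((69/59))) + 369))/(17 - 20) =-13393/351843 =-0.04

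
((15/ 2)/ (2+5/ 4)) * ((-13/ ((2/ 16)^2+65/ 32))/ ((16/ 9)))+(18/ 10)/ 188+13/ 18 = -8325779/ 1108260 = -7.51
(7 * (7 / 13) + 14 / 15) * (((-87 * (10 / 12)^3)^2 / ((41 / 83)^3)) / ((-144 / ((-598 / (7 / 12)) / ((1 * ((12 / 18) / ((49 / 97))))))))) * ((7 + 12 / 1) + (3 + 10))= 221858210828996875 / 12996295128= 17070881.25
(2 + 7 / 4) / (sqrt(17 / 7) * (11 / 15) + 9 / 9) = -23625 / 1928 + 2475 * sqrt(119) / 1928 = 1.75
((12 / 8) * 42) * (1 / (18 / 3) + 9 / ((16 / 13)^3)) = 1288707 / 4096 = 314.63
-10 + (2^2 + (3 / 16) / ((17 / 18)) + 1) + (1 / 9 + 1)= -4517 / 1224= -3.69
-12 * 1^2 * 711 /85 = -8532 /85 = -100.38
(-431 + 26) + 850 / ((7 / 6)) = 2265 / 7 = 323.57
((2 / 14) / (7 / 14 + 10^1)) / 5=0.00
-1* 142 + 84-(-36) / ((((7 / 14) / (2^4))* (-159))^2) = -158826 / 2809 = -56.54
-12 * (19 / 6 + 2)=-62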